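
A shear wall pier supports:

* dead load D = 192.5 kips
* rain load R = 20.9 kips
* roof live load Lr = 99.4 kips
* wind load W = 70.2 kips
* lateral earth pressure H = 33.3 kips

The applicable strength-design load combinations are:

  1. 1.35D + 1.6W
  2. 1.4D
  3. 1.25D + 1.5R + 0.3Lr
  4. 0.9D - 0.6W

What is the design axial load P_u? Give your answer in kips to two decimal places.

1. 1.35(192.5) + 1.6(70.2) = 259.88 + 112.32 = 372.20
2. 1.4(192.5) = 269.50
3. 1.25(192.5) + 1.5(20.9) + 0.3(99.4) = 240.63 + 31.35 + 29.82 = 301.80
4. 0.9(192.5) - 0.6(70.2) = 173.25 - 42.12 = 131.13
Maximum is from combination 1.

372.20 kips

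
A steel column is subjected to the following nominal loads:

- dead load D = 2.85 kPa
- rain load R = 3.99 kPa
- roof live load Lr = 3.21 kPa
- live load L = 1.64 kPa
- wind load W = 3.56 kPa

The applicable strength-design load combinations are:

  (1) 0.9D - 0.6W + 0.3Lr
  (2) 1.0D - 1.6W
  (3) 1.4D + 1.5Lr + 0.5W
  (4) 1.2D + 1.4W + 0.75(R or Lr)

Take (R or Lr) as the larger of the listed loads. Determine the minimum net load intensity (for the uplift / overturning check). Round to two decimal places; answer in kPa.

(R or Lr) → R = 3.99 kPa.
(1) 0.9(2.85) - 0.6(3.56) + 0.3(3.21) = 2.57 - 2.14 + 0.96 = 1.39
(2) 1.0(2.85) - 1.6(3.56) = 2.85 - 5.70 = -2.85
(3) 1.4(2.85) + 1.5(3.21) + 0.5(3.56) = 3.99 + 4.82 + 1.78 = 10.59
(4) 1.2(2.85) + 1.4(3.56) + 0.75(3.99) = 11.40
Combination 2 gives the minimum: -2.85 kPa.

-2.85 kPa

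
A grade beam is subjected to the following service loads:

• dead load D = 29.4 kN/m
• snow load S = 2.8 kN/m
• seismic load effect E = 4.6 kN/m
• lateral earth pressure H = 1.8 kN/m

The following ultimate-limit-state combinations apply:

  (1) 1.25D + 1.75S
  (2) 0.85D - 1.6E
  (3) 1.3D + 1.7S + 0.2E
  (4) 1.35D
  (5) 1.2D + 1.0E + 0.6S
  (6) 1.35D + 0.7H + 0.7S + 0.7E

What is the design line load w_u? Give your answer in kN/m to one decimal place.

(1) 1.25(29.4) + 1.75(2.8) = 36.8 + 4.9 = 41.7
(2) 0.85(29.4) - 1.6(4.6) = 25.0 - 7.4 = 17.6
(3) 1.3(29.4) + 1.7(2.8) + 0.2(4.6) = 38.2 + 4.8 + 0.9 = 43.9
(4) 1.35(29.4) = 39.7
(5) 1.2(29.4) + 1.0(4.6) + 0.6(2.8) = 35.3 + 4.6 + 1.7 = 41.6
(6) 1.35(29.4) + 0.7(1.8) + 0.7(2.8) + 0.7(4.6) = 46.1
Combination 6 governs: w_u = 46.1 kN/m.

46.1 kN/m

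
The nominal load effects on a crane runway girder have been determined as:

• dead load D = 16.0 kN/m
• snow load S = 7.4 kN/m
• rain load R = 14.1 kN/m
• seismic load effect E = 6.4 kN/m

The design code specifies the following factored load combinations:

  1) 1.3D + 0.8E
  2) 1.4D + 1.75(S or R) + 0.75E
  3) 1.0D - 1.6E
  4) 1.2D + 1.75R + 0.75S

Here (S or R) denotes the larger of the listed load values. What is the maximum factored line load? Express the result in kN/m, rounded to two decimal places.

(S or R) → R = 14.1 kN/m.
1) 1.3(16.0) + 0.8(6.4) = 25.92
2) 1.4(16.0) + 1.75(14.1) + 0.75(6.4) = 51.88
3) 1.0(16.0) - 1.6(6.4) = 5.76
4) 1.2(16.0) + 1.75(14.1) + 0.75(7.4) = 49.43
Combination 2 governs: w_u = 51.88 kN/m.

51.88 kN/m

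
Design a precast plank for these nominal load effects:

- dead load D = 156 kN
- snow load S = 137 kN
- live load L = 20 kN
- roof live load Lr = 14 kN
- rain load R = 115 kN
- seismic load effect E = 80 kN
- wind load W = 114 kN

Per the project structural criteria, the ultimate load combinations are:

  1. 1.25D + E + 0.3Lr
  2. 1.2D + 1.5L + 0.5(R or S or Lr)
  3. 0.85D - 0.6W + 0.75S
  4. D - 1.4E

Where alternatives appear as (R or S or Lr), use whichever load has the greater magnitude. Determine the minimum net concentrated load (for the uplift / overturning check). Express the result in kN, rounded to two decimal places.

44.00 kN

(R or S or Lr) → S = 137 kN.
1. 1.25(156) + 1.0(80) + 0.3(14) = 195.00 + 80.00 + 4.20 = 279.20
2. 1.2(156) + 1.5(20) + 0.5(137) = 187.20 + 30.00 + 68.50 = 285.70
3. 0.85(156) - 0.6(114) + 0.75(137) = 132.60 - 68.40 + 102.75 = 166.95
4. 1.0(156) - 1.4(80) = 156.00 - 112.00 = 44.00
Combination 4 gives the minimum: 44.00 kN.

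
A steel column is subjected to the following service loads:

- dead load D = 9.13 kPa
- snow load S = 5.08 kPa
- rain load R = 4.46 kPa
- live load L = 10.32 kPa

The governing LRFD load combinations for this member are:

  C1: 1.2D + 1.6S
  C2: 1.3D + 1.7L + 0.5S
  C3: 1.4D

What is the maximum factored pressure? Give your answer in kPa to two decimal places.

C1: 1.2(9.13) + 1.6(5.08) = 19.08
C2: 1.3(9.13) + 1.7(10.32) + 0.5(5.08) = 11.87 + 17.54 + 2.54 = 31.95
C3: 1.4(9.13) = 12.78
The controlling combination is 2, giving 31.95 kPa.

31.95 kPa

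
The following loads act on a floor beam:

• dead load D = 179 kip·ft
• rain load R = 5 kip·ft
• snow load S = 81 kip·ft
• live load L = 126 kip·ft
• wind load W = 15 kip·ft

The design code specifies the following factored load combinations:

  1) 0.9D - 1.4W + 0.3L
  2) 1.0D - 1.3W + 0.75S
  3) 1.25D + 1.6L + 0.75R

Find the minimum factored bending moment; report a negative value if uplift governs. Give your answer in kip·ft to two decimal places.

177.90 kip·ft

1) 0.9(179) - 1.4(15) + 0.3(126) = 161.10 - 21.00 + 37.80 = 177.90
2) 1.0(179) - 1.3(15) + 0.75(81) = 179.00 - 19.50 + 60.75 = 220.25
3) 1.25(179) + 1.6(126) + 0.75(5) = 223.75 + 201.60 + 3.75 = 429.10
Combination 1 gives the minimum: 177.90 kip·ft.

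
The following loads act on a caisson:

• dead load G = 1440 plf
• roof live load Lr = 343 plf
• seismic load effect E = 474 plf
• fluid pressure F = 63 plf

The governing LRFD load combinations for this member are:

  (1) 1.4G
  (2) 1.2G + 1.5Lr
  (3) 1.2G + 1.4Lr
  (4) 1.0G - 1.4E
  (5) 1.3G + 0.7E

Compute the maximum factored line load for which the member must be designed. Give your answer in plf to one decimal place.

(1) 1.4(1440) = 2016.0
(2) 1.2(1440) + 1.5(343) = 2242.5
(3) 1.2(1440) + 1.4(343) = 2208.2
(4) 1.0(1440) - 1.4(474) = 776.4
(5) 1.3(1440) + 0.7(474) = 2203.8
The controlling combination is 2, giving 2242.5 plf.

2242.5 plf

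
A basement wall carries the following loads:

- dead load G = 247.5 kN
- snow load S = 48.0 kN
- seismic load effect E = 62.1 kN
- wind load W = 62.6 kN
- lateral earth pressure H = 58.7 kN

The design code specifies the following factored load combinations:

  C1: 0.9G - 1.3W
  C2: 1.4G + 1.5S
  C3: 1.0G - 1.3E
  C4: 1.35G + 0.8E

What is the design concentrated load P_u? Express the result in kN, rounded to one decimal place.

C1: 0.9(247.5) - 1.3(62.6) = 222.8 - 81.4 = 141.4
C2: 1.4(247.5) + 1.5(48.0) = 346.5 + 72.0 = 418.5
C3: 1.0(247.5) - 1.3(62.1) = 247.5 - 80.7 = 166.8
C4: 1.35(247.5) + 0.8(62.1) = 334.1 + 49.7 = 383.8
Combination 2 governs: P_u = 418.5 kN.

418.5 kN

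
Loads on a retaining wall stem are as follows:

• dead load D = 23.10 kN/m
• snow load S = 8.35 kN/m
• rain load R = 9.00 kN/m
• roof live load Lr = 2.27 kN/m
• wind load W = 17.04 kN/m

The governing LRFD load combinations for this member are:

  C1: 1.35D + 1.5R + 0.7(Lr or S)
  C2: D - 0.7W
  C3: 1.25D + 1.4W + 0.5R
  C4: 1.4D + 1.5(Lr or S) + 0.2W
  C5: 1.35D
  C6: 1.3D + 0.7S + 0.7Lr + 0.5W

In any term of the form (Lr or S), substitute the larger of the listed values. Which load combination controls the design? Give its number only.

Combination 3

(Lr or S) → S = 8.35 kN/m.
C1: 1.35(23.10) + 1.5(9.00) + 0.7(8.35) = 50.53
C2: 1.0(23.10) - 0.7(17.04) = 23.10 - 11.93 = 11.17
C3: 1.25(23.10) + 1.4(17.04) + 0.5(9.00) = 57.23
C4: 1.4(23.10) + 1.5(8.35) + 0.2(17.04) = 48.27
C5: 1.35(23.10) = 31.19
C6: 1.3(23.10) + 0.7(8.35) + 0.7(2.27) + 0.5(17.04) = 45.98
The largest value is 57.23 kN/m from combination 3.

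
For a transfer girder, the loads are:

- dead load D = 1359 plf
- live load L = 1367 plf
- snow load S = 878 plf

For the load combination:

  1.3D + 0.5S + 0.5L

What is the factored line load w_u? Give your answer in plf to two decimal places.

2889.20 plf

1.3(1359) + 0.5(878) + 0.5(1367) = 1766.70 + 439.00 + 683.50 = 2889.20
w_u = 2889.20 plf.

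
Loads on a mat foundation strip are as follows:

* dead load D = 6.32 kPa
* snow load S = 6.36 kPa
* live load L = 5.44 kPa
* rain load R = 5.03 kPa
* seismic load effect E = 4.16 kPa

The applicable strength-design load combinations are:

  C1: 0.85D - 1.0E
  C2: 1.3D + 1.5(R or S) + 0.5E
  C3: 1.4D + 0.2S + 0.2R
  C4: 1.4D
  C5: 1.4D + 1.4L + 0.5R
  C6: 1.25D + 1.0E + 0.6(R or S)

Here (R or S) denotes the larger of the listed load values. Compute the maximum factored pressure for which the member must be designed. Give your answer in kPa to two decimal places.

19.84 kPa

(R or S) → S = 6.36 kPa.
C1: 0.85(6.32) - 1.0(4.16) = 5.37 - 4.16 = 1.21
C2: 1.3(6.32) + 1.5(6.36) + 0.5(4.16) = 8.22 + 9.54 + 2.08 = 19.84
C3: 1.4(6.32) + 0.2(6.36) + 0.2(5.03) = 8.85 + 1.27 + 1.01 = 11.13
C4: 1.4(6.32) = 8.85
C5: 1.4(6.32) + 1.4(5.44) + 0.5(5.03) = 18.98
C6: 1.25(6.32) + 1.0(4.16) + 0.6(6.36) = 7.90 + 4.16 + 3.82 = 15.88
Combination 2 governs: p_u = 19.84 kPa.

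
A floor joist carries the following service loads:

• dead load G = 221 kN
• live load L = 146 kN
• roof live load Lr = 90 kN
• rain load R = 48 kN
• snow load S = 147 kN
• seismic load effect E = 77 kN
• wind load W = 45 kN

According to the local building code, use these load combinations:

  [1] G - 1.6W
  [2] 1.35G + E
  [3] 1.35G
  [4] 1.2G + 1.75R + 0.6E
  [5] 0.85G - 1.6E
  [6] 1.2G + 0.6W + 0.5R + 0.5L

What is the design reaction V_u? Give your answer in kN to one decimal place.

395.4 kN

[1] 1.0(221) - 1.6(45) = 149.0
[2] 1.35(221) + 1.0(77) = 375.4
[3] 1.35(221) = 298.4
[4] 1.2(221) + 1.75(48) + 0.6(77) = 395.4
[5] 0.85(221) - 1.6(77) = 64.7
[6] 1.2(221) + 0.6(45) + 0.5(48) + 0.5(146) = 389.2
Combination 4 governs: V_u = 395.4 kN.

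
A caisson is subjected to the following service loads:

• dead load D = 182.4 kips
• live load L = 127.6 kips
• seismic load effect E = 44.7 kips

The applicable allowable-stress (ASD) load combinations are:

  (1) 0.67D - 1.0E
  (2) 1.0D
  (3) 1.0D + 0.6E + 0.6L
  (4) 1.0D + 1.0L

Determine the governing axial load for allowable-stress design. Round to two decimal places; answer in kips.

310.00 kips

(1) 0.67(182.4) - 1.0(44.7) = 122.21 - 44.70 = 77.51
(2) 1.0(182.4) = 182.40
(3) 1.0(182.4) + 0.6(44.7) + 0.6(127.6) = 182.40 + 26.82 + 76.56 = 285.78
(4) 1.0(182.4) + 1.0(127.6) = 182.40 + 127.60 = 310.00
The controlling combination is 4, giving 310.00 kips.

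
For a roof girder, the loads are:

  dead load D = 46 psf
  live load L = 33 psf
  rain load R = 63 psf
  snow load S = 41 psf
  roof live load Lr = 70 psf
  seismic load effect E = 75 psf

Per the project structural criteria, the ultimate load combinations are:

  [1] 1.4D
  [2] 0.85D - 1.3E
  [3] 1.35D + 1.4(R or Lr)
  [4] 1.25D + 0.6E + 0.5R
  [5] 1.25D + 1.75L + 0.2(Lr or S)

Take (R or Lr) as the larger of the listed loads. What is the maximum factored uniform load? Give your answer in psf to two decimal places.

160.10 psf

(R or Lr) → Lr = 70 psf; (Lr or S) → Lr = 70 psf.
[1] 1.4(46) = 64.40
[2] 0.85(46) - 1.3(75) = 39.10 - 97.50 = -58.40
[3] 1.35(46) + 1.4(70) = 62.10 + 98.00 = 160.10
[4] 1.25(46) + 0.6(75) + 0.5(63) = 57.50 + 45.00 + 31.50 = 134.00
[5] 1.25(46) + 1.75(33) + 0.2(70) = 57.50 + 57.75 + 14.00 = 129.25
Combination 3 governs: q_u = 160.10 psf.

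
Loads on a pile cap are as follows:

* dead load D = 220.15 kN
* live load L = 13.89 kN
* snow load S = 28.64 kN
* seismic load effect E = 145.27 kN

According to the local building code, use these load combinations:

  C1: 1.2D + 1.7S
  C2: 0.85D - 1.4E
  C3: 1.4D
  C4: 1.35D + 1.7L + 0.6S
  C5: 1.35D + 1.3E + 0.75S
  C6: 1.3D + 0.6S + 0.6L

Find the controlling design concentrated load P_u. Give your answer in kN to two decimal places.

507.53 kN

C1: 1.2(220.15) + 1.7(28.64) = 264.18 + 48.69 = 312.87
C2: 0.85(220.15) - 1.4(145.27) = 187.13 - 203.38 = -16.25
C3: 1.4(220.15) = 308.21
C4: 1.35(220.15) + 1.7(13.89) + 0.6(28.64) = 338.00
C5: 1.35(220.15) + 1.3(145.27) + 0.75(28.64) = 297.20 + 188.85 + 21.48 = 507.53
C6: 1.3(220.15) + 0.6(28.64) + 0.6(13.89) = 286.20 + 17.18 + 8.33 = 311.71
Maximum is from combination 5.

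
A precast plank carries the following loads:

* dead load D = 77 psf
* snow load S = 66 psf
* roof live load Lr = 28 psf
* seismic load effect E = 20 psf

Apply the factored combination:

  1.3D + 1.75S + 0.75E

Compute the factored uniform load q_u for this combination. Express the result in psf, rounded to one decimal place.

1.3(77) + 1.75(66) + 0.75(20) = 100.1 + 115.5 + 15.0 = 230.6
q_u = 230.6 psf.

230.6 psf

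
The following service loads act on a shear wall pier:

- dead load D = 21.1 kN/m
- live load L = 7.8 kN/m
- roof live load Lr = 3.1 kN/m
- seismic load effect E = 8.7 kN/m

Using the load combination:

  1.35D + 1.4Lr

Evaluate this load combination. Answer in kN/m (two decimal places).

1.35(21.1) + 1.4(3.1) = 28.49 + 4.34 = 32.83
w_u = 32.83 kN/m.

32.83 kN/m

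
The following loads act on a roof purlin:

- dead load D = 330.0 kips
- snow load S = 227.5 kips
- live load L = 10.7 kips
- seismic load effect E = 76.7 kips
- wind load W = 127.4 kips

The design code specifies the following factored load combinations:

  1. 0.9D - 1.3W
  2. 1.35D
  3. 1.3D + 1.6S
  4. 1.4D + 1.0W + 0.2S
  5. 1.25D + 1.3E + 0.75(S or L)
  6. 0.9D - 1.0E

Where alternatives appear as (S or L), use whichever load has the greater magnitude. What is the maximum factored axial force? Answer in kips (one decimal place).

793.0 kips

(S or L) → S = 227.5 kips.
1. 0.9(330.0) - 1.3(127.4) = 297.0 - 165.6 = 131.4
2. 1.35(330.0) = 445.5
3. 1.3(330.0) + 1.6(227.5) = 429.0 + 364.0 = 793.0
4. 1.4(330.0) + 1.0(127.4) + 0.2(227.5) = 462.0 + 127.4 + 45.5 = 634.9
5. 1.25(330.0) + 1.3(76.7) + 0.75(227.5) = 412.5 + 99.7 + 170.6 = 682.8
6. 0.9(330.0) - 1.0(76.7) = 297.0 - 76.7 = 220.3
Maximum is from combination 3.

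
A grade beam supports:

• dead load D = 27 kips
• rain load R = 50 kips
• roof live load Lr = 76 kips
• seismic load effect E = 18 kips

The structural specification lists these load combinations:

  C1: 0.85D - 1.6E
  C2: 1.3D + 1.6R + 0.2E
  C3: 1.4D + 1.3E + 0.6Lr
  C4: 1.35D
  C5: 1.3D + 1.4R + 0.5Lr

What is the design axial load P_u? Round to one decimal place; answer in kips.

C1: 0.85(27) - 1.6(18) = -5.9
C2: 1.3(27) + 1.6(50) + 0.2(18) = 35.1 + 80.0 + 3.6 = 118.7
C3: 1.4(27) + 1.3(18) + 0.6(76) = 37.8 + 23.4 + 45.6 = 106.8
C4: 1.35(27) = 36.5
C5: 1.3(27) + 1.4(50) + 0.5(76) = 35.1 + 70.0 + 38.0 = 143.1
Maximum is from combination 5.

143.1 kips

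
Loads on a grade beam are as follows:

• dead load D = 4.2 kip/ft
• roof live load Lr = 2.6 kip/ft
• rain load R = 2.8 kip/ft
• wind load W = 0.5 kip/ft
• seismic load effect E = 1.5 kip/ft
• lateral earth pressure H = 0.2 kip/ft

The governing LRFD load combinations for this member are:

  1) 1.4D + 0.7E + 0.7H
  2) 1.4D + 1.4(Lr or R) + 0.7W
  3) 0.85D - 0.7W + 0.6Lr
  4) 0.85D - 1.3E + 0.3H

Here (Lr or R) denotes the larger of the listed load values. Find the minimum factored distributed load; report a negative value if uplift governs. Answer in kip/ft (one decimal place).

1.7 kip/ft

(Lr or R) → R = 2.8 kip/ft.
1) 1.4(4.2) + 0.7(1.5) + 0.7(0.2) = 7.1
2) 1.4(4.2) + 1.4(2.8) + 0.7(0.5) = 10.2
3) 0.85(4.2) - 0.7(0.5) + 0.6(2.6) = 4.8
4) 0.85(4.2) - 1.3(1.5) + 0.3(0.2) = 1.7
Combination 4 gives the minimum: 1.7 kip/ft.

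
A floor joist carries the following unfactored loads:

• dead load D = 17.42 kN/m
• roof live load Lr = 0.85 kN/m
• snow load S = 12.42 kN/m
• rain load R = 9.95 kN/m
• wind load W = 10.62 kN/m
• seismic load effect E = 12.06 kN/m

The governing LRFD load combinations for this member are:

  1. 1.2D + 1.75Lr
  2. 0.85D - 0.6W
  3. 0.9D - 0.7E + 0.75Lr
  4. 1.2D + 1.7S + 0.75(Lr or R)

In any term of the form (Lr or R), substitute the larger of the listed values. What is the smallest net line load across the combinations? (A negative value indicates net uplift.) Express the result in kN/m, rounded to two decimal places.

(Lr or R) → R = 9.95 kN/m.
1. 1.2(17.42) + 1.75(0.85) = 20.90 + 1.49 = 22.39
2. 0.85(17.42) - 0.6(10.62) = 14.81 - 6.37 = 8.44
3. 0.9(17.42) - 0.7(12.06) + 0.75(0.85) = 7.87
4. 1.2(17.42) + 1.7(12.42) + 0.75(9.95) = 49.48
Combination 3 gives the minimum: 7.87 kN/m.

7.87 kN/m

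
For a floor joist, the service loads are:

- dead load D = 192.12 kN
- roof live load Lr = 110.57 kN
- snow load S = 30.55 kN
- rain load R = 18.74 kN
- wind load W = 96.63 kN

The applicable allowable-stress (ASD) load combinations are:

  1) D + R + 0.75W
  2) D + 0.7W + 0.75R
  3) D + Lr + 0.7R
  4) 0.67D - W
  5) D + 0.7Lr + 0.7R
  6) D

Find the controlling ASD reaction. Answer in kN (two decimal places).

1) 1.0(192.12) + 1.0(18.74) + 0.75(96.63) = 192.12 + 18.74 + 72.47 = 283.33
2) 1.0(192.12) + 0.7(96.63) + 0.75(18.74) = 192.12 + 67.64 + 14.06 = 273.82
3) 1.0(192.12) + 1.0(110.57) + 0.7(18.74) = 192.12 + 110.57 + 13.12 = 315.81
4) 0.67(192.12) - 1.0(96.63) = 128.72 - 96.63 = 32.09
5) 1.0(192.12) + 0.7(110.57) + 0.7(18.74) = 192.12 + 77.40 + 13.12 = 282.64
6) 1.0(192.12) = 192.12
Maximum is from combination 3.

315.81 kN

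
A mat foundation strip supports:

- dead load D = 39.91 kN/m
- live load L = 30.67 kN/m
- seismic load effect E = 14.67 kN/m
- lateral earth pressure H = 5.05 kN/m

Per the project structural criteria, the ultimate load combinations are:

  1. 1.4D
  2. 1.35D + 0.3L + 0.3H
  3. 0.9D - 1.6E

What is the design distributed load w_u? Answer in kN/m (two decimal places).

64.59 kN/m

1. 1.4(39.91) = 55.87
2. 1.35(39.91) + 0.3(30.67) + 0.3(5.05) = 64.59
3. 0.9(39.91) - 1.6(14.67) = 35.92 - 23.47 = 12.45
The controlling combination is 2, giving 64.59 kN/m.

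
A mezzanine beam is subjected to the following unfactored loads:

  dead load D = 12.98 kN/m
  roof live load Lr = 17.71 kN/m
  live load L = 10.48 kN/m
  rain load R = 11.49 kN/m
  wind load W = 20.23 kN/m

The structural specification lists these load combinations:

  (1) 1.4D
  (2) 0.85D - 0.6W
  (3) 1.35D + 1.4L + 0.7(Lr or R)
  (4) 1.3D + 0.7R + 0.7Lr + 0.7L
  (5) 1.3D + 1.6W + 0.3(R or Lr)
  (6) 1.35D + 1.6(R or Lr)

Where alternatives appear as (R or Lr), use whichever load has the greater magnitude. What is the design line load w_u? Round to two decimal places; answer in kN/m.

(Lr or R) → Lr = 17.71 kN/m; (R or Lr) → Lr = 17.71 kN/m.
(1) 1.4(12.98) = 18.17
(2) 0.85(12.98) - 0.6(20.23) = 11.03 - 12.14 = -1.11
(3) 1.35(12.98) + 1.4(10.48) + 0.7(17.71) = 17.52 + 14.67 + 12.40 = 44.59
(4) 1.3(12.98) + 0.7(11.49) + 0.7(17.71) + 0.7(10.48) = 16.87 + 8.04 + 12.40 + 7.34 = 44.65
(5) 1.3(12.98) + 1.6(20.23) + 0.3(17.71) = 54.56
(6) 1.35(12.98) + 1.6(17.71) = 17.52 + 28.34 = 45.86
Maximum is from combination 5.

54.56 kN/m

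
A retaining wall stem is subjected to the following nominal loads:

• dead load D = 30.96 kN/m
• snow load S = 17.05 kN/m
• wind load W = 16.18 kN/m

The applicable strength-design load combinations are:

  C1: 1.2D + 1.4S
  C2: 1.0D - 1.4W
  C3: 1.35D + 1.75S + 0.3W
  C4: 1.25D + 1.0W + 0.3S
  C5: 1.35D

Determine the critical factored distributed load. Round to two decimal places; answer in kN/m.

C1: 1.2(30.96) + 1.4(17.05) = 61.02
C2: 1.0(30.96) - 1.4(16.18) = 8.31
C3: 1.35(30.96) + 1.75(17.05) + 0.3(16.18) = 76.49
C4: 1.25(30.96) + 1.0(16.18) + 0.3(17.05) = 60.00
C5: 1.35(30.96) = 41.80
Combination 3 governs: w_u = 76.49 kN/m.

76.49 kN/m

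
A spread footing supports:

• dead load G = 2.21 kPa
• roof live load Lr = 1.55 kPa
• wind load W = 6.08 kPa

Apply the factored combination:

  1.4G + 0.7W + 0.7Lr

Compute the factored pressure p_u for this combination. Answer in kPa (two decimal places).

1.4(2.21) + 0.7(6.08) + 0.7(1.55) = 8.44
p_u = 8.44 kPa.

8.44 kPa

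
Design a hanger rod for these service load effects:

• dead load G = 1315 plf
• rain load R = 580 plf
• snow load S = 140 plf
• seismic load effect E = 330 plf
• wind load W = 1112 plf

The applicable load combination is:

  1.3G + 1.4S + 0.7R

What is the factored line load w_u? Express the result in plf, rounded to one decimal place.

2311.5 plf

1.3(1315) + 1.4(140) + 0.7(580) = 1709.5 + 196.0 + 406.0 = 2311.5
w_u = 2311.5 plf.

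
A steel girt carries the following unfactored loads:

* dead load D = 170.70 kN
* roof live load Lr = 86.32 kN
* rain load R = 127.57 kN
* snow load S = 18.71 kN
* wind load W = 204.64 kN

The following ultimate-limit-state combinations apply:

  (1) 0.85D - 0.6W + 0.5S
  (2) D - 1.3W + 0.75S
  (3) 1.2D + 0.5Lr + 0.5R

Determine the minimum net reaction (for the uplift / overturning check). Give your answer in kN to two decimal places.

-81.30 kN

(1) 0.85(170.70) - 0.6(204.64) + 0.5(18.71) = 31.67
(2) 1.0(170.70) - 1.3(204.64) + 0.75(18.71) = 170.70 - 266.03 + 14.03 = -81.30
(3) 1.2(170.70) + 0.5(86.32) + 0.5(127.57) = 204.84 + 43.16 + 63.79 = 311.79
Combination 2 gives the minimum: -81.30 kN.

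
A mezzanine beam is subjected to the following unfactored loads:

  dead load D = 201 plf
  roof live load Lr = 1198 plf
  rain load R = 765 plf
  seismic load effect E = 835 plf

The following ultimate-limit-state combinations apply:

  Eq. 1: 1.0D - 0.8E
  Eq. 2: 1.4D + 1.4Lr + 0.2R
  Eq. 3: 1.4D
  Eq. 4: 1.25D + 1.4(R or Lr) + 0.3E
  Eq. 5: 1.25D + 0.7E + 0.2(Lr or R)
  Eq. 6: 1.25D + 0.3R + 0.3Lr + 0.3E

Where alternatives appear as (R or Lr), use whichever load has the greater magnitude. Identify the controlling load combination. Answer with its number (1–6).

(R or Lr) → Lr = 1198 plf; (Lr or R) → Lr = 1198 plf.
Eq. 1: 1.0(201) - 0.8(835) = 201.00 - 668.00 = -467.00
Eq. 2: 1.4(201) + 1.4(1198) + 0.2(765) = 281.40 + 1677.20 + 153.00 = 2111.60
Eq. 3: 1.4(201) = 281.40
Eq. 4: 1.25(201) + 1.4(1198) + 0.3(835) = 251.25 + 1677.20 + 250.50 = 2178.95
Eq. 5: 1.25(201) + 0.7(835) + 0.2(1198) = 251.25 + 584.50 + 239.60 = 1075.35
Eq. 6: 1.25(201) + 0.3(765) + 0.3(1198) + 0.3(835) = 251.25 + 229.50 + 359.40 + 250.50 = 1090.65
The largest value is 2178.95 plf from combination 4.

Combination 4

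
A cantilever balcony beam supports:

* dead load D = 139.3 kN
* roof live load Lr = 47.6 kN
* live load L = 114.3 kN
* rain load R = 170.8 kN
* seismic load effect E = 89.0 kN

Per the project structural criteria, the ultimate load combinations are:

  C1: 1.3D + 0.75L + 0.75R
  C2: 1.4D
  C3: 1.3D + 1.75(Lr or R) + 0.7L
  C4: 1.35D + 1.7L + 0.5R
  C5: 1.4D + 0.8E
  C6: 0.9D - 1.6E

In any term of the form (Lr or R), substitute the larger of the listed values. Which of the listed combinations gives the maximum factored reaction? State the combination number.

Combination 3

(Lr or R) → R = 170.8 kN.
C1: 1.3(139.3) + 0.75(114.3) + 0.75(170.8) = 181.1 + 85.7 + 128.1 = 394.9
C2: 1.4(139.3) = 195.0
C3: 1.3(139.3) + 1.75(170.8) + 0.7(114.3) = 181.1 + 298.9 + 80.0 = 560.0
C4: 1.35(139.3) + 1.7(114.3) + 0.5(170.8) = 188.1 + 194.3 + 85.4 = 467.8
C5: 1.4(139.3) + 0.8(89.0) = 195.0 + 71.2 = 266.2
C6: 0.9(139.3) - 1.6(89.0) = 125.4 - 142.4 = -17.0
The largest value is 560.0 kN from combination 3.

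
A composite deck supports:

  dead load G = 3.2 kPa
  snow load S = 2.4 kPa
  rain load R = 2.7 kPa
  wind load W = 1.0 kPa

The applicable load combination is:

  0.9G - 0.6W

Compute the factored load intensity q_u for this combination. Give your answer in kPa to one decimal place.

0.9(3.2) - 0.6(1.0) = 2.3
q_u = 2.3 kPa.

2.3 kPa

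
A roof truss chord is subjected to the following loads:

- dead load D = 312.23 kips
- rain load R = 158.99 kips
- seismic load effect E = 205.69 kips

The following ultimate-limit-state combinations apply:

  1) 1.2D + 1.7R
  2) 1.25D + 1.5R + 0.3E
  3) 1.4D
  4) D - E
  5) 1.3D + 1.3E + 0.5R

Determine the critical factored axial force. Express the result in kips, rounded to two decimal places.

752.79 kips

1) 1.2(312.23) + 1.7(158.99) = 374.68 + 270.28 = 644.96
2) 1.25(312.23) + 1.5(158.99) + 0.3(205.69) = 690.48
3) 1.4(312.23) = 437.12
4) 1.0(312.23) - 1.0(205.69) = 312.23 - 205.69 = 106.54
5) 1.3(312.23) + 1.3(205.69) + 0.5(158.99) = 752.79
Combination 5 governs: P_u = 752.79 kips.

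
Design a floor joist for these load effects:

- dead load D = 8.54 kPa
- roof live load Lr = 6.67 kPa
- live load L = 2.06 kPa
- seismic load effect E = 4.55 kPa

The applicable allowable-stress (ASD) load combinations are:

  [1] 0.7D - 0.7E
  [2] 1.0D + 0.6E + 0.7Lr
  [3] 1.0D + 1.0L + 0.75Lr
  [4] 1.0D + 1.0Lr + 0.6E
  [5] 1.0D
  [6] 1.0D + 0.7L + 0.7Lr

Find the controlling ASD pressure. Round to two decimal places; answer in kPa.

[1] 0.7(8.54) - 0.7(4.55) = 5.98 - 3.19 = 2.79
[2] 1.0(8.54) + 0.6(4.55) + 0.7(6.67) = 8.54 + 2.73 + 4.67 = 15.94
[3] 1.0(8.54) + 1.0(2.06) + 0.75(6.67) = 8.54 + 2.06 + 5.00 = 15.60
[4] 1.0(8.54) + 1.0(6.67) + 0.6(4.55) = 8.54 + 6.67 + 2.73 = 17.94
[5] 1.0(8.54) = 8.54
[6] 1.0(8.54) + 0.7(2.06) + 0.7(6.67) = 8.54 + 1.44 + 4.67 = 14.65
The controlling combination is 4, giving 17.94 kPa.

17.94 kPa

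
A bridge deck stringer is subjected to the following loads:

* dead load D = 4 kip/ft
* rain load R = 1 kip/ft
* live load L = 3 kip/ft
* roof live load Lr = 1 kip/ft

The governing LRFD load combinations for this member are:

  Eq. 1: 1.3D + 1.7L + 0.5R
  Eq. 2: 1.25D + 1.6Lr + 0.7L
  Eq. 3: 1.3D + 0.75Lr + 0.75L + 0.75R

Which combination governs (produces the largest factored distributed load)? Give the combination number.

Combination 1

Eq. 1: 1.3(4) + 1.7(3) + 0.5(1) = 10.8
Eq. 2: 1.25(4) + 1.6(1) + 0.7(3) = 8.7
Eq. 3: 1.3(4) + 0.75(1) + 0.75(3) + 0.75(1) = 9.0
The largest value is 10.8 kip/ft from combination 1.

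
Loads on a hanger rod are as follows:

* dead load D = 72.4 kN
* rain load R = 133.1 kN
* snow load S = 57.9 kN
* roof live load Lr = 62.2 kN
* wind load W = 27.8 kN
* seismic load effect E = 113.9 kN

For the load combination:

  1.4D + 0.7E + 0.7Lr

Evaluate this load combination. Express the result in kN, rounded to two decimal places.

1.4(72.4) + 0.7(113.9) + 0.7(62.2) = 224.63
P_u = 224.63 kN.

224.63 kN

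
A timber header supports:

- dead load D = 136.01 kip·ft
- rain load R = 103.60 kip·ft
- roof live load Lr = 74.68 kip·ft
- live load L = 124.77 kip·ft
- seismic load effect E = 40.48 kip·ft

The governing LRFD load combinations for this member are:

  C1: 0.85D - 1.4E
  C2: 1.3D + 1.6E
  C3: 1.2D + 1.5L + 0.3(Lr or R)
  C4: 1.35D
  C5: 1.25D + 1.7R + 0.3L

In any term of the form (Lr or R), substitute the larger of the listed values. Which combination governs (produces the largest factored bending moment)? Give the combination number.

Combination 5

(Lr or R) → R = 103.60 kip·ft.
C1: 0.85(136.01) - 1.4(40.48) = 58.94
C2: 1.3(136.01) + 1.6(40.48) = 241.58
C3: 1.2(136.01) + 1.5(124.77) + 0.3(103.60) = 381.45
C4: 1.35(136.01) = 183.61
C5: 1.25(136.01) + 1.7(103.60) + 0.3(124.77) = 383.56
The largest value is 383.56 kip·ft from combination 5.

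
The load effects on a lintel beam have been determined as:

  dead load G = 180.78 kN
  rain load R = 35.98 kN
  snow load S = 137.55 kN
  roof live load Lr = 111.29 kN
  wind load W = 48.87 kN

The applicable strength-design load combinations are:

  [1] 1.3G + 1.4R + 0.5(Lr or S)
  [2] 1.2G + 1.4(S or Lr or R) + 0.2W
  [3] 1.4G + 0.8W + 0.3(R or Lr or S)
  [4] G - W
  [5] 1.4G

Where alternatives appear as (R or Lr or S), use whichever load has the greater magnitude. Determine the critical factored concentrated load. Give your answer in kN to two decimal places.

419.28 kN

(Lr or S) → S = 137.55 kN; (S or Lr or R) → S = 137.55 kN; (R or Lr or S) → S = 137.55 kN.
[1] 1.3(180.78) + 1.4(35.98) + 0.5(137.55) = 235.01 + 50.37 + 68.78 = 354.16
[2] 1.2(180.78) + 1.4(137.55) + 0.2(48.87) = 216.94 + 192.57 + 9.77 = 419.28
[3] 1.4(180.78) + 0.8(48.87) + 0.3(137.55) = 333.45
[4] 1.0(180.78) - 1.0(48.87) = 180.78 - 48.87 = 131.91
[5] 1.4(180.78) = 253.09
Maximum is from combination 2.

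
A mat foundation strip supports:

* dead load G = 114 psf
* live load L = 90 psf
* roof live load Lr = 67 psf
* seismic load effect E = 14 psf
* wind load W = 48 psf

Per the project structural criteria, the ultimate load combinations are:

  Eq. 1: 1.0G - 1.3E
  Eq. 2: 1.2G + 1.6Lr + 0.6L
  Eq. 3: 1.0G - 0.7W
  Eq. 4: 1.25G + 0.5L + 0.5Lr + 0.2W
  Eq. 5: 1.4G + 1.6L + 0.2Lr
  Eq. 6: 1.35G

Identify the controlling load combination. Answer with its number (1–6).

Combination 5

Eq. 1: 1.0(114) - 1.3(14) = 114.00 - 18.20 = 95.80
Eq. 2: 1.2(114) + 1.6(67) + 0.6(90) = 136.80 + 107.20 + 54.00 = 298.00
Eq. 3: 1.0(114) - 0.7(48) = 114.00 - 33.60 = 80.40
Eq. 4: 1.25(114) + 0.5(90) + 0.5(67) + 0.2(48) = 142.50 + 45.00 + 33.50 + 9.60 = 230.60
Eq. 5: 1.4(114) + 1.6(90) + 0.2(67) = 159.60 + 144.00 + 13.40 = 317.00
Eq. 6: 1.35(114) = 153.90
The largest value is 317.00 psf from combination 5.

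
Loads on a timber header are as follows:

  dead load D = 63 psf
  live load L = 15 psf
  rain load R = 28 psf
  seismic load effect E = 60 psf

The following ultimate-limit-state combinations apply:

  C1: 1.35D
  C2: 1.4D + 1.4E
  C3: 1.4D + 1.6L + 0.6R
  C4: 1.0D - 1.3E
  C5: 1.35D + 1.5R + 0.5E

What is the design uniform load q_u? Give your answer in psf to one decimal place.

172.2 psf

C1: 1.35(63) = 85.1
C2: 1.4(63) + 1.4(60) = 88.2 + 84.0 = 172.2
C3: 1.4(63) + 1.6(15) + 0.6(28) = 88.2 + 24.0 + 16.8 = 129.0
C4: 1.0(63) - 1.3(60) = 63.0 - 78.0 = -15.0
C5: 1.35(63) + 1.5(28) + 0.5(60) = 85.1 + 42.0 + 30.0 = 157.1
Combination 2 governs: q_u = 172.2 psf.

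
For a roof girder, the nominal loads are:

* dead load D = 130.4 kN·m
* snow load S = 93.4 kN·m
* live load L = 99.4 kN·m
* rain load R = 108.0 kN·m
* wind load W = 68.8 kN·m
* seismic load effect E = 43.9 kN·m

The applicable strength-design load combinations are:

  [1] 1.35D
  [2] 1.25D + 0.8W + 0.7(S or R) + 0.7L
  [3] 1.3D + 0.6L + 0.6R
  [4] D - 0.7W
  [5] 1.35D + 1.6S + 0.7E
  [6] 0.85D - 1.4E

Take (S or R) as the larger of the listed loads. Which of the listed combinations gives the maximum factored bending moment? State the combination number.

Combination 2

(S or R) → R = 108.0 kN·m.
[1] 1.35(130.4) = 176.0
[2] 1.25(130.4) + 0.8(68.8) + 0.7(108.0) + 0.7(99.4) = 363.2
[3] 1.3(130.4) + 0.6(99.4) + 0.6(108.0) = 294.0
[4] 1.0(130.4) - 0.7(68.8) = 82.2
[5] 1.35(130.4) + 1.6(93.4) + 0.7(43.9) = 356.2
[6] 0.85(130.4) - 1.4(43.9) = 49.4
The largest value is 363.2 kN·m from combination 2.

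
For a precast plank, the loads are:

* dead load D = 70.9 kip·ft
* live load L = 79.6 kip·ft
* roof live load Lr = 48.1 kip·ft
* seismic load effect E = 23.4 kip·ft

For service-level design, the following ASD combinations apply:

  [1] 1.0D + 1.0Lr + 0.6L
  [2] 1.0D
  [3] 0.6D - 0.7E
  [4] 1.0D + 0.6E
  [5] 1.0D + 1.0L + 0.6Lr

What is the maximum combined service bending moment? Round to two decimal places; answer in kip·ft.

179.36 kip·ft

[1] 1.0(70.9) + 1.0(48.1) + 0.6(79.6) = 70.90 + 48.10 + 47.76 = 166.76
[2] 1.0(70.9) = 70.90
[3] 0.6(70.9) - 0.7(23.4) = 42.54 - 16.38 = 26.16
[4] 1.0(70.9) + 0.6(23.4) = 70.90 + 14.04 = 84.94
[5] 1.0(70.9) + 1.0(79.6) + 0.6(48.1) = 70.90 + 79.60 + 28.86 = 179.36
Maximum is from combination 5.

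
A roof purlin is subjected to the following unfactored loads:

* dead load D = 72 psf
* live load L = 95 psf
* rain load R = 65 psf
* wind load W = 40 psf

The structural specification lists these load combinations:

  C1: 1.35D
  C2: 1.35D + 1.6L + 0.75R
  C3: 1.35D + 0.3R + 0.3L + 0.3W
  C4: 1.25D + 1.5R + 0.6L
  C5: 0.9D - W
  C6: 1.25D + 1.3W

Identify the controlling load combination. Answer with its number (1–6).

C1: 1.35(72) = 97.20
C2: 1.35(72) + 1.6(95) + 0.75(65) = 97.20 + 152.00 + 48.75 = 297.95
C3: 1.35(72) + 0.3(65) + 0.3(95) + 0.3(40) = 97.20 + 19.50 + 28.50 + 12.00 = 157.20
C4: 1.25(72) + 1.5(65) + 0.6(95) = 90.00 + 97.50 + 57.00 = 244.50
C5: 0.9(72) - 1.0(40) = 64.80 - 40.00 = 24.80
C6: 1.25(72) + 1.3(40) = 90.00 + 52.00 = 142.00
The largest value is 297.95 psf from combination 2.

Combination 2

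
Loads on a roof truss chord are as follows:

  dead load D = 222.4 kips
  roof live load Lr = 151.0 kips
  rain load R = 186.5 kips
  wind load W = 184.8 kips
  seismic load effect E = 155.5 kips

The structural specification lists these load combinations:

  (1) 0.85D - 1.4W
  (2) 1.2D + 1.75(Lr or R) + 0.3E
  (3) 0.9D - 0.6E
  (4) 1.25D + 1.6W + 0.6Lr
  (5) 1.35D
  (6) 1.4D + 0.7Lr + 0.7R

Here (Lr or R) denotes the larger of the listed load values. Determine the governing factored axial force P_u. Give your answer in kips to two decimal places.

664.28 kips

(Lr or R) → R = 186.5 kips.
(1) 0.85(222.4) - 1.4(184.8) = 189.04 - 258.72 = -69.68
(2) 1.2(222.4) + 1.75(186.5) + 0.3(155.5) = 266.88 + 326.38 + 46.65 = 639.91
(3) 0.9(222.4) - 0.6(155.5) = 200.16 - 93.30 = 106.86
(4) 1.25(222.4) + 1.6(184.8) + 0.6(151.0) = 278.00 + 295.68 + 90.60 = 664.28
(5) 1.35(222.4) = 300.24
(6) 1.4(222.4) + 0.7(151.0) + 0.7(186.5) = 311.36 + 105.70 + 130.55 = 547.61
The controlling combination is 4, giving 664.28 kips.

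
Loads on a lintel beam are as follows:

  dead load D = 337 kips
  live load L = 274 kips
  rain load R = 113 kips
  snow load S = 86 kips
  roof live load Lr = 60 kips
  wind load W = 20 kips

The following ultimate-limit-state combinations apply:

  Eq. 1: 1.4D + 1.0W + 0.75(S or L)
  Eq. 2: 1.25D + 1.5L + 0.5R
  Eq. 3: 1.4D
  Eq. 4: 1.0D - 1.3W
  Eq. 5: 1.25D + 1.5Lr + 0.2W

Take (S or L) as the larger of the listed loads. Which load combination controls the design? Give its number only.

Combination 2

(S or L) → L = 274 kips.
Eq. 1: 1.4(337) + 1.0(20) + 0.75(274) = 471.80 + 20.00 + 205.50 = 697.30
Eq. 2: 1.25(337) + 1.5(274) + 0.5(113) = 421.25 + 411.00 + 56.50 = 888.75
Eq. 3: 1.4(337) = 471.80
Eq. 4: 1.0(337) - 1.3(20) = 337.00 - 26.00 = 311.00
Eq. 5: 1.25(337) + 1.5(60) + 0.2(20) = 421.25 + 90.00 + 4.00 = 515.25
The largest value is 888.75 kips from combination 2.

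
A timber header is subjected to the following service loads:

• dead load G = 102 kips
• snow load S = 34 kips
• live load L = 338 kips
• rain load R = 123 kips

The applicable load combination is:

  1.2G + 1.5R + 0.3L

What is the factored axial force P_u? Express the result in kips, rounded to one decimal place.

1.2(102) + 1.5(123) + 0.3(338) = 122.4 + 184.5 + 101.4 = 408.3
P_u = 408.3 kips.

408.3 kips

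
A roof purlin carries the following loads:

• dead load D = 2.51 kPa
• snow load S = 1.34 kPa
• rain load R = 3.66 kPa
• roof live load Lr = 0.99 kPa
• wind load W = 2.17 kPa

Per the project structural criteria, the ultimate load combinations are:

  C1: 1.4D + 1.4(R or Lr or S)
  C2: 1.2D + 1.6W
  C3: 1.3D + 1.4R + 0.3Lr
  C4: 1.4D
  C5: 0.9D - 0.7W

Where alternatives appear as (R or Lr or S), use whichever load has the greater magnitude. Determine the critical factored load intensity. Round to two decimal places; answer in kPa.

(R or Lr or S) → R = 3.66 kPa.
C1: 1.4(2.51) + 1.4(3.66) = 8.64
C2: 1.2(2.51) + 1.6(2.17) = 3.01 + 3.47 = 6.48
C3: 1.3(2.51) + 1.4(3.66) + 0.3(0.99) = 3.26 + 5.12 + 0.30 = 8.68
C4: 1.4(2.51) = 3.51
C5: 0.9(2.51) - 0.7(2.17) = 2.26 - 1.52 = 0.74
Maximum is from combination 3.

8.68 kPa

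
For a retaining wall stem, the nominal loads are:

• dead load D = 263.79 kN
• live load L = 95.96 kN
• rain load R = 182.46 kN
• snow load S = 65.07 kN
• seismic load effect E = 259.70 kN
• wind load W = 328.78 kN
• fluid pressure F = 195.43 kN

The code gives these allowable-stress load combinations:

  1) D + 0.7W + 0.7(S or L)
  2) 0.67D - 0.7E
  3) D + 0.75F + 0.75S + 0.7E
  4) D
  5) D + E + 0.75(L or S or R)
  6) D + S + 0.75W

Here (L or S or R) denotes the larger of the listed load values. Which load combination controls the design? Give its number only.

Combination 5

(S or L) → L = 95.96 kN; (L or S or R) → R = 182.46 kN.
1) 1.0(263.79) + 0.7(328.78) + 0.7(95.96) = 263.79 + 230.15 + 67.17 = 561.11
2) 0.67(263.79) - 0.7(259.70) = 176.74 - 181.79 = -5.05
3) 1.0(263.79) + 0.75(195.43) + 0.75(65.07) + 0.7(259.70) = 640.96
4) 1.0(263.79) = 263.79
5) 1.0(263.79) + 1.0(259.70) + 0.75(182.46) = 263.79 + 259.70 + 136.85 = 660.34
6) 1.0(263.79) + 1.0(65.07) + 0.75(328.78) = 263.79 + 65.07 + 246.59 = 575.45
The largest value is 660.34 kN from combination 5.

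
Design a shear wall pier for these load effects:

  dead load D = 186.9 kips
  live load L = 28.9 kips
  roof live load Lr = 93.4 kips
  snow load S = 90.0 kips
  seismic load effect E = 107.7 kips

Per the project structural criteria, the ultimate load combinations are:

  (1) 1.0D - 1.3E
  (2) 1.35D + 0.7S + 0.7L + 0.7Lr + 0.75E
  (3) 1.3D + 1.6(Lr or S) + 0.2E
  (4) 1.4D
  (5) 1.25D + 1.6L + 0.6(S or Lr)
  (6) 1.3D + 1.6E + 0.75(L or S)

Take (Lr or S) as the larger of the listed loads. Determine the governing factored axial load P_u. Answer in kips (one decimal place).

482.8 kips

(Lr or S) → Lr = 93.4 kips; (S or Lr) → Lr = 93.4 kips; (L or S) → S = 90.0 kips.
(1) 1.0(186.9) - 1.3(107.7) = 186.9 - 140.0 = 46.9
(2) 1.35(186.9) + 0.7(90.0) + 0.7(28.9) + 0.7(93.4) + 0.75(107.7) = 252.3 + 63.0 + 20.2 + 65.4 + 80.8 = 481.7
(3) 1.3(186.9) + 1.6(93.4) + 0.2(107.7) = 414.0
(4) 1.4(186.9) = 261.7
(5) 1.25(186.9) + 1.6(28.9) + 0.6(93.4) = 335.9
(6) 1.3(186.9) + 1.6(107.7) + 0.75(90.0) = 243.0 + 172.3 + 67.5 = 482.8
Maximum is from combination 6.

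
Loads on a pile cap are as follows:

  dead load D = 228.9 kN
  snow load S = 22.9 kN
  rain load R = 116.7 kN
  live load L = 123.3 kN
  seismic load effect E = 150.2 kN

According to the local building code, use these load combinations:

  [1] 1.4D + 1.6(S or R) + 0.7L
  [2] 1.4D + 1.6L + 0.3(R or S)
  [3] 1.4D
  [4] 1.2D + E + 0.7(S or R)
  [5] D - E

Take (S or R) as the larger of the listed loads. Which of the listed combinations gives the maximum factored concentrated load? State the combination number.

(S or R) → R = 116.7 kN; (R or S) → R = 116.7 kN.
[1] 1.4(228.9) + 1.6(116.7) + 0.7(123.3) = 320.46 + 186.72 + 86.31 = 593.49
[2] 1.4(228.9) + 1.6(123.3) + 0.3(116.7) = 320.46 + 197.28 + 35.01 = 552.75
[3] 1.4(228.9) = 320.46
[4] 1.2(228.9) + 1.0(150.2) + 0.7(116.7) = 274.68 + 150.20 + 81.69 = 506.57
[5] 1.0(228.9) - 1.0(150.2) = 228.90 - 150.20 = 78.70
The largest value is 593.49 kN from combination 1.

Combination 1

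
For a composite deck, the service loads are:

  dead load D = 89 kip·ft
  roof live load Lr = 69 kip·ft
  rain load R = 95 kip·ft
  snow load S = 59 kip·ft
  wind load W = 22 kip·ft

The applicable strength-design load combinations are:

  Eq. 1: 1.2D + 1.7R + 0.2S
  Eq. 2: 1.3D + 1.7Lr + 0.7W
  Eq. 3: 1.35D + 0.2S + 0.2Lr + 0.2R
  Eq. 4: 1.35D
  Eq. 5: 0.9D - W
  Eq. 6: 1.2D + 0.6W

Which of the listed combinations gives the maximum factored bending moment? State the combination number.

Eq. 1: 1.2(89) + 1.7(95) + 0.2(59) = 280.10
Eq. 2: 1.3(89) + 1.7(69) + 0.7(22) = 248.40
Eq. 3: 1.35(89) + 0.2(59) + 0.2(69) + 0.2(95) = 164.75
Eq. 4: 1.35(89) = 120.15
Eq. 5: 0.9(89) - 1.0(22) = 58.10
Eq. 6: 1.2(89) + 0.6(22) = 120.00
The largest value is 280.10 kip·ft from combination 1.

Combination 1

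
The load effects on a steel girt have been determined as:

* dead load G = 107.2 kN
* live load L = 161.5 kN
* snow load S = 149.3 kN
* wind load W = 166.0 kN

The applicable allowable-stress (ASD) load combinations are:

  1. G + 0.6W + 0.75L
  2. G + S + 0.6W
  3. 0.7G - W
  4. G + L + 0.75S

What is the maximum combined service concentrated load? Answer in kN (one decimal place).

380.7 kN

1. 1.0(107.2) + 0.6(166.0) + 0.75(161.5) = 107.2 + 99.6 + 121.1 = 327.9
2. 1.0(107.2) + 1.0(149.3) + 0.6(166.0) = 107.2 + 149.3 + 99.6 = 356.1
3. 0.7(107.2) - 1.0(166.0) = 75.0 - 166.0 = -91.0
4. 1.0(107.2) + 1.0(161.5) + 0.75(149.3) = 107.2 + 161.5 + 112.0 = 380.7
Combination 4 governs: P = 380.7 kN.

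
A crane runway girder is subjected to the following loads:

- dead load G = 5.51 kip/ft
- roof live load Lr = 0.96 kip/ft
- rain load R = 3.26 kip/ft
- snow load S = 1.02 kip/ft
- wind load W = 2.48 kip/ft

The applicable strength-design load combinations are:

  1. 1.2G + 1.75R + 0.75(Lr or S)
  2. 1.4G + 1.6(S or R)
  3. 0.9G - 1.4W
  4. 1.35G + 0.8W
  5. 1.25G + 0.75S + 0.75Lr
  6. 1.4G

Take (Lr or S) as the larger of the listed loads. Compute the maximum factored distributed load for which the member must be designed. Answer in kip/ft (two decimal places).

13.08 kip/ft

(Lr or S) → S = 1.02 kip/ft; (S or R) → R = 3.26 kip/ft.
1. 1.2(5.51) + 1.75(3.26) + 0.75(1.02) = 13.08
2. 1.4(5.51) + 1.6(3.26) = 7.71 + 5.22 = 12.93
3. 0.9(5.51) - 1.4(2.48) = 4.96 - 3.47 = 1.49
4. 1.35(5.51) + 0.8(2.48) = 7.44 + 1.98 = 9.42
5. 1.25(5.51) + 0.75(1.02) + 0.75(0.96) = 8.37
6. 1.4(5.51) = 7.71
Maximum is from combination 1.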